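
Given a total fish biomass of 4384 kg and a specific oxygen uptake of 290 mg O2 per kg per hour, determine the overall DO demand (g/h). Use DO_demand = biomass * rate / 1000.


Total O2 consumption (mg/h) = 4384 kg * 290 mg/(kg*h) = 1271360 mg/h
Convert to g/h: 1271360 / 1000 = 1271.36 g/h

1271.36 g/h


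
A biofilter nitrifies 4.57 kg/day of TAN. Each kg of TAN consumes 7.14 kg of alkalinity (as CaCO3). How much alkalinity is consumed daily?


Alkalinity factor: 7.14 kg CaCO3 consumed per kg TAN nitrified
alk = 4.57 kg TAN * 7.14 = 32.6298 kg CaCO3/day

32.6298 kg CaCO3/day


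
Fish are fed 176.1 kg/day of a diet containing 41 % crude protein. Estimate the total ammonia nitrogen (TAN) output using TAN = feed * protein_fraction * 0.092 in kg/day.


Protein in feed = 176.1 * 41/100 = 72.201 kg/day
TAN = protein * 0.092 = 72.201 * 0.092 = 6.642492 kg/day

6.642492 kg/day


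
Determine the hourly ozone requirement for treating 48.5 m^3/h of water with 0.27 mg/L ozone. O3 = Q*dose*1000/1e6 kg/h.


O3 demand (mg/h) = Q * dose * 1000 = 48.5 * 0.27 * 1000 = 13095 mg/h
Convert mg to kg: 13095 / 1e6 = 0.013095 kg/h

0.013095 kg/h


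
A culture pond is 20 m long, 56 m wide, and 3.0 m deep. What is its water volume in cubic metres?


Base area = L * W = 20 * 56 = 1120 m^2
Volume = area * depth = 1120 * 3.0 = 3360 m^3

3360 m^3


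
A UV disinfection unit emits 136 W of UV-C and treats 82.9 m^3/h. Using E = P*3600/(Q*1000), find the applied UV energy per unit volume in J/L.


Energy delivered per hour = 136 W * 3600 s = 489600 J/h
Volume treated per hour = 82.9 m^3/h * 1000 = 82900 L/h
dose = 489600 / 82900 = 5.90591 J/L

5.90591 J/L


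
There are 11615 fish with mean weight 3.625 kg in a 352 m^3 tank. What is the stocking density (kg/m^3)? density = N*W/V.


Total biomass = 11615 fish * 3.625 kg = 42104.375 kg
Density = total biomass / volume = 42104.375 / 352 = 119.615 kg/m^3

119.615 kg/m^3


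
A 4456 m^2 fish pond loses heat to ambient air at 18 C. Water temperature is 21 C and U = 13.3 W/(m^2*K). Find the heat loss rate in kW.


Temperature difference dT = 21 - 18 = 3 K
Heat loss (W) = U * A * dT = 13.3 * 4456 * 3 = 177794.4 W
Convert to kW: 177794.4 / 1000 = 177.7944 kW

177.7944 kW


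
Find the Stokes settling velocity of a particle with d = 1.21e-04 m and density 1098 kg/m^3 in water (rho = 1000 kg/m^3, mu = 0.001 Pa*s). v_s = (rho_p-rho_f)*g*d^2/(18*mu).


Density difference: rho_p - rho_f = 1098 - 1000 = 98 kg/m^3
d^2 = (1.21e-04)^2 = 1.4641e-08 m^2
Numerator = (rho_p - rho_f) * g * d^2 = 98 * 9.81 * 1.4641e-08 = 1.4075565e-05
Denominator = 18 * mu = 18 * 0.001 = 0.018
v_s = 1.4075565e-05 / 0.018 = 7.81976e-04 m/s
Check: Re = rho_f * v_s * d / mu = 1000 * 7.81976e-04 * 1.21e-04 / 0.001 = 0.0946 < 1, so Stokes' law applies.

7.81976e-04 m/s


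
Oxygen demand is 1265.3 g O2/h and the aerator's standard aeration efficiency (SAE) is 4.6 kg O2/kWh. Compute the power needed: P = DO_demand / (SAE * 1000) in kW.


SAE in g O2/kWh = 4.6 * 1000 = 4600 g/kWh
P = DO_demand / SAE_g = 1265.3 / 4600 = 0.275065 kW

0.275065 kW


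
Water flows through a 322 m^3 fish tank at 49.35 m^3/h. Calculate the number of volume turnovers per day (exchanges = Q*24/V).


Daily flow volume = 49.35 m^3/h * 24 h = 1184.4 m^3/day
Exchanges = daily flow / tank volume = 1184.4 / 322 = 3.67826 exchanges/day

3.67826 exchanges/day


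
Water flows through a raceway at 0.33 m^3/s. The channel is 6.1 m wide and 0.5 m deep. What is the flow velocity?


Cross-sectional area = W * d = 6.1 * 0.5 = 3.05 m^2
Velocity = Q / A = 0.33 / 3.05 = 0.108197 m/s

0.108197 m/s


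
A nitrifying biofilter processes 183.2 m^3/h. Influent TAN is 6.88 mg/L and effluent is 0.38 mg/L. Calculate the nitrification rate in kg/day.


Concentration drop: TAN_in - TAN_out = 6.88 - 0.38 = 6.5 mg/L
Hourly TAN removed = Q * dTAN = 183.2 m^3/h * 6.5 mg/L = 1190.8 g/h  (m^3/h * mg/L = g/h)
Daily TAN removed = 1190.8 * 24 = 28579.2 g/day
Convert to kg/day: 28579.2 / 1000 = 28.5792 kg/day

28.5792 kg/day


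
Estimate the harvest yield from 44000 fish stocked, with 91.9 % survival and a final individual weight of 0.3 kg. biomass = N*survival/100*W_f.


Survivors = 44000 * 91.9/100 = 40436 fish
Harvest biomass = survivors * W_f = 40436 * 0.3 = 12130.8 kg

12130.8 kg


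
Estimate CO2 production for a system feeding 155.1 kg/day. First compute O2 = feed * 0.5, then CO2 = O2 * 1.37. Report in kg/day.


O2 = 155.1 * 0.5 = 77.55
CO2 = 77.55 * 1.37 = 106.2435

106.2435 kg/day


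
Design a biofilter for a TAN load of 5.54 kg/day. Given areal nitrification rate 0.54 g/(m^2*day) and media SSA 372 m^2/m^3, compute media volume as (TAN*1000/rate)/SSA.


A = 5.54*1000 / 0.54 = 10259.259 m^2
V = 10259.259 / 372 = 27.5787

27.5787 m^3


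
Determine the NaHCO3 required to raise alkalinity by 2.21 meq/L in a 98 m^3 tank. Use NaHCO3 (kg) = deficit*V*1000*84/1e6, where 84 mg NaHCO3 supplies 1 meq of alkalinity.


Tank volume in L = 98 m^3 * 1000 = 98000 L
Total meq required = 2.21 meq/L * 98000 L = 216580 meq
NaHCO3 mass = 216580 meq * 84 mg/meq / 1e6 = 18.1927 kg

18.1927 kg


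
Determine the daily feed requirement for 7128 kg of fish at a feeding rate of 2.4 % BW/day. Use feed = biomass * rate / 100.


Feeding rate fraction = 2.4% / 100 = 0.024
Daily feed = 7128 kg * 0.024 = 171.072 kg/day

171.072 kg/day


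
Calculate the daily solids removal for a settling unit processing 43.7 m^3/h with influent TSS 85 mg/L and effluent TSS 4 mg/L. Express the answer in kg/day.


Concentration drop: TSS_in - TSS_out = 85 - 4 = 81 mg/L
Hourly solids removed = Q * dTSS = 43.7 m^3/h * 81 mg/L = 3539.7 g/h  (m^3/h * mg/L = g/h)
Daily solids removed = 3539.7 * 24 = 84952.8 g/day
Convert g to kg: 84952.8 / 1000 = 84.9528 kg/day

84.9528 kg/day


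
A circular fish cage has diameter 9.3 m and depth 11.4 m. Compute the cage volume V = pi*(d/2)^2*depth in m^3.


r = d/2 = 9.3/2 = 4.65 m
Base area = pi*r^2 = pi*4.65^2 = 67.929087 m^2
Volume = 67.929087 * 11.4 = 774.392 m^3

774.392 m^3


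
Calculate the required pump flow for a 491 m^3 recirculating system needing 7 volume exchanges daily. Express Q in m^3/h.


Daily recirculation volume = 491 m^3 * 7 = 3437 m^3/day
Flow rate Q = daily volume / 24 h = 3437 / 24 = 143.208 m^3/h

143.208 m^3/h


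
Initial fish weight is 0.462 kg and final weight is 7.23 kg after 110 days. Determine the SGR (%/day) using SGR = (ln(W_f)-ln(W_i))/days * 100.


ln(W_f) = ln(7.23) = 1.978239
ln(W_i) = ln(0.462) = -0.77219039
ln(W_f) - ln(W_i) = 1.978239 - -0.77219039 = 2.7504294
SGR = 2.7504294 / 110 * 100 = 2.50039 %/day

2.50039 %/day


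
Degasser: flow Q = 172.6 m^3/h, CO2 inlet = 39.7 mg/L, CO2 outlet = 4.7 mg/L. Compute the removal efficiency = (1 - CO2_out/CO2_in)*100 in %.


CO2_out / CO2_in = 4.7 / 39.7 = 0.11838791
Fraction remaining = 0.11838791
efficiency = (1 - 0.11838791) * 100 = 88.1612 %

88.1612 %


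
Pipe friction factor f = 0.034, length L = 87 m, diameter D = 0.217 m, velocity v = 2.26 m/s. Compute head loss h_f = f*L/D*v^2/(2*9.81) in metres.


v^2 = 2.26^2 = 5.1076 m^2/s^2
L/D = 87/0.217 = 400.92166
h_f = f*(L/D)*v^2/(2g) = 0.034 * 400.92166 * 5.1076 / 19.62 = 3.54859 m

3.54859 m


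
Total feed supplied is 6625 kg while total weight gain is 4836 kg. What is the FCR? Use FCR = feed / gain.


FCR = feed consumed / weight gained
FCR = 6625 kg / 4836 kg = 1.36993

1.36993


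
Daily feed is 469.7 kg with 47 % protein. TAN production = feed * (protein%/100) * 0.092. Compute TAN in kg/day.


Protein in feed = 469.7 * 47/100 = 220.759 kg/day
TAN = protein * 0.092 = 220.759 * 0.092 = 20.309828 kg/day

20.309828 kg/day


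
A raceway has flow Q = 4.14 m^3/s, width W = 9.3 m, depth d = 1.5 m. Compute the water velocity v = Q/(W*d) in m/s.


Cross-sectional area = W * d = 9.3 * 1.5 = 13.95 m^2
Velocity = Q / A = 4.14 / 13.95 = 0.296774 m/s

0.296774 m/s


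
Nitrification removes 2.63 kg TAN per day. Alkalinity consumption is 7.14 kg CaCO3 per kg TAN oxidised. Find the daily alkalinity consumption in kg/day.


Alkalinity factor: 7.14 kg CaCO3 consumed per kg TAN nitrified
alk = 2.63 kg TAN * 7.14 = 18.7782 kg CaCO3/day

18.7782 kg CaCO3/day


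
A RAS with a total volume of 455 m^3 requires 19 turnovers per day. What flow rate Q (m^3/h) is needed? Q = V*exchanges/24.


Daily recirculation volume = 455 m^3 * 19 = 8645 m^3/day
Flow rate Q = daily volume / 24 h = 8645 / 24 = 360.208 m^3/h

360.208 m^3/h


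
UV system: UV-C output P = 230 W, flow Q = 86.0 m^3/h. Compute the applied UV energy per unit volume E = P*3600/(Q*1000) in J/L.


Energy delivered per hour = 230 W * 3600 s = 828000 J/h
Volume treated per hour = 86.0 m^3/h * 1000 = 86000 L/h
dose = 828000 / 86000 = 9.62791 J/L

9.62791 J/L


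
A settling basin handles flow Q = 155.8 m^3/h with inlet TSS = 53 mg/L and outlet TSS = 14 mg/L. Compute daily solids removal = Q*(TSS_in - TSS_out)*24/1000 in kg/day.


Concentration drop: TSS_in - TSS_out = 53 - 14 = 39 mg/L
Hourly solids removed = Q * dTSS = 155.8 m^3/h * 39 mg/L = 6076.2 g/h  (m^3/h * mg/L = g/h)
Daily solids removed = 6076.2 * 24 = 145828.8 g/day
Convert g to kg: 145828.8 / 1000 = 145.8288 kg/day

145.8288 kg/day


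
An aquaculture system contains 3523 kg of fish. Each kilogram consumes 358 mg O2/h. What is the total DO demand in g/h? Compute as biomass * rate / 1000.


Total O2 consumption (mg/h) = 3523 kg * 358 mg/(kg*h) = 1261234 mg/h
Convert to g/h: 1261234 / 1000 = 1261.234 g/h

1261.234 g/h


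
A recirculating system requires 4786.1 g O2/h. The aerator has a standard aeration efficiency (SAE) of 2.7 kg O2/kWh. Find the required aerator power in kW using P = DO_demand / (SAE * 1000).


SAE in g O2/kWh = 2.7 * 1000 = 2700 g/kWh
P = DO_demand / SAE_g = 4786.1 / 2700 = 1.77263 kW

1.77263 kW


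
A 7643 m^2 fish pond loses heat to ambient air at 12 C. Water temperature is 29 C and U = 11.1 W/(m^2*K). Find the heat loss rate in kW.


Temperature difference dT = 29 - 12 = 17 K
Heat loss (W) = U * A * dT = 11.1 * 7643 * 17 = 1442234.1 W
Convert to kW: 1442234.1 / 1000 = 1442.2341 kW

1442.2341 kW


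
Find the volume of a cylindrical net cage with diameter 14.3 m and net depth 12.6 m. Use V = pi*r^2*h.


r = d/2 = 14.3/2 = 7.15 m
Base area = pi*r^2 = pi*7.15^2 = 160.60607 m^2
Volume = 160.60607 * 12.6 = 2023.64 m^3

2023.64 m^3


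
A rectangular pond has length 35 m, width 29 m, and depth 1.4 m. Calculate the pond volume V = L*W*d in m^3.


Base area = L * W = 35 * 29 = 1015 m^2
Volume = area * depth = 1015 * 1.4 = 1421 m^3

1421 m^3


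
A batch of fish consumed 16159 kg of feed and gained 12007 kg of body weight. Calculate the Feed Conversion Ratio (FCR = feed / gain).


FCR = feed consumed / weight gained
FCR = 16159 kg / 12007 kg = 1.3458

1.3458


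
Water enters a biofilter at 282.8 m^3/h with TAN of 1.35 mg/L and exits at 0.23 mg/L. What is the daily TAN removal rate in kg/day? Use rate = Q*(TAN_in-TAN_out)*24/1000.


Concentration drop: TAN_in - TAN_out = 1.35 - 0.23 = 1.12 mg/L
Hourly TAN removed = Q * dTAN = 282.8 m^3/h * 1.12 mg/L = 316.736 g/h  (m^3/h * mg/L = g/h)
Daily TAN removed = 316.736 * 24 = 7601.664 g/day
Convert to kg/day: 7601.664 / 1000 = 7.601664 kg/day

7.601664 kg/day


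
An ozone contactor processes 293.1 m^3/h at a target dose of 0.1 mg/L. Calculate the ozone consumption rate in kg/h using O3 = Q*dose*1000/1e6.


O3 demand (mg/h) = Q * dose * 1000 = 293.1 * 0.1 * 1000 = 29310 mg/h
Convert mg to kg: 29310 / 1e6 = 0.02931 kg/h

0.02931 kg/h


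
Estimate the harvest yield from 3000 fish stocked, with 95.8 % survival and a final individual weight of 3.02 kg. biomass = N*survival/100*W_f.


Survivors = 3000 * 95.8/100 = 2874 fish
Harvest biomass = survivors * W_f = 2874 * 3.02 = 8679.48 kg

8679.48 kg


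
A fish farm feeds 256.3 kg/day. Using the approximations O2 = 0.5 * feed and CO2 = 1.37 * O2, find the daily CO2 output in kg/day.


O2 = 256.3 * 0.5 = 128.15
CO2 = 128.15 * 1.37 = 175.5655

175.5655 kg/day


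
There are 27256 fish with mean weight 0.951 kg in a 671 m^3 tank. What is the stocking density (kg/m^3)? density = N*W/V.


Total biomass = 27256 fish * 0.951 kg = 25920.456 kg
Density = total biomass / volume = 25920.456 / 671 = 38.6296 kg/m^3

38.6296 kg/m^3


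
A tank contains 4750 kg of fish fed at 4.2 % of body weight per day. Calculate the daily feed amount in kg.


Feeding rate fraction = 4.2% / 100 = 0.042
Daily feed = 4750 kg * 0.042 = 199.5 kg/day

199.5 kg/day


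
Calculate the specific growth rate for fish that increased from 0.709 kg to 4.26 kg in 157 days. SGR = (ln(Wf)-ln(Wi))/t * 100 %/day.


ln(W_f) = ln(4.26) = 1.4492692
ln(W_i) = ln(0.709) = -0.34389975
ln(W_f) - ln(W_i) = 1.4492692 - -0.34389975 = 1.793169
SGR = 1.793169 / 157 * 100 = 1.14215 %/day

1.14215 %/day


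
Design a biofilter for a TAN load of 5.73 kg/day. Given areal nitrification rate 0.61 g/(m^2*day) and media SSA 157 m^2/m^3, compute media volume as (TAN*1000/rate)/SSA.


A = 5.73*1000 / 0.61 = 9393.4426 m^2
V = 9393.4426 / 157 = 59.8308

59.8308 m^3


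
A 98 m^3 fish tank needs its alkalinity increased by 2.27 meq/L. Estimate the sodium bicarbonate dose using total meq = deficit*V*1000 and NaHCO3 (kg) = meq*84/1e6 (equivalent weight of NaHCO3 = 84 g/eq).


Tank volume in L = 98 m^3 * 1000 = 98000 L
Total meq required = 2.27 meq/L * 98000 L = 222460 meq
NaHCO3 mass = 222460 meq * 84 mg/meq / 1e6 = 18.6866 kg

18.6866 kg


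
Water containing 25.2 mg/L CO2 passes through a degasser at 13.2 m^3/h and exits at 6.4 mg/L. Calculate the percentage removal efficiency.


CO2_out / CO2_in = 6.4 / 25.2 = 0.25396825
Fraction remaining = 0.25396825
efficiency = (1 - 0.25396825) * 100 = 74.6032 %

74.6032 %


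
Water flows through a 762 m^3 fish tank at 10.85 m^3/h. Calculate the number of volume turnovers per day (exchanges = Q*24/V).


Daily flow volume = 10.85 m^3/h * 24 h = 260.4 m^3/day
Exchanges = daily flow / tank volume = 260.4 / 762 = 0.341732 exchanges/day

0.341732 exchanges/day


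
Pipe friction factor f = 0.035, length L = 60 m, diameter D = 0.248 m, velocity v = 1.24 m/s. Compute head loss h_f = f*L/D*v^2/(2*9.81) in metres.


v^2 = 1.24^2 = 1.5376 m^2/s^2
L/D = 60/0.248 = 241.93548
h_f = f*(L/D)*v^2/(2g) = 0.035 * 241.93548 * 1.5376 / 19.62 = 0.663609 m

0.663609 m


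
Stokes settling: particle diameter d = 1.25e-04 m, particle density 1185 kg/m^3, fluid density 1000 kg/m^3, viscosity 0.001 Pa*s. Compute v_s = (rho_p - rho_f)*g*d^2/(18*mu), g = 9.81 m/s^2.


Density difference: rho_p - rho_f = 1185 - 1000 = 185 kg/m^3
d^2 = (1.25e-04)^2 = 1.5625e-08 m^2
Numerator = (rho_p - rho_f) * g * d^2 = 185 * 9.81 * 1.5625e-08 = 2.8357031e-05
Denominator = 18 * mu = 18 * 0.001 = 0.018
v_s = 2.8357031e-05 / 0.018 = 0.00157539 m/s
Check: Re = rho_f * v_s * d / mu = 1000 * 0.00157539 * 1.25e-04 / 0.001 = 0.197 < 1, so Stokes' law applies.

0.00157539 m/s


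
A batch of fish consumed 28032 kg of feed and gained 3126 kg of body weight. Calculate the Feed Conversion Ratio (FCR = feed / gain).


FCR = feed consumed / weight gained
FCR = 28032 kg / 3126 kg = 8.96737

8.96737


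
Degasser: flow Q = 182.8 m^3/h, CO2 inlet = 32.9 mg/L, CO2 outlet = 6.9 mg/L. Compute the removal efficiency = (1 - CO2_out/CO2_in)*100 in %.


CO2_out / CO2_in = 6.9 / 32.9 = 0.20972644
Fraction remaining = 0.20972644
efficiency = (1 - 0.20972644) * 100 = 79.0274 %

79.0274 %


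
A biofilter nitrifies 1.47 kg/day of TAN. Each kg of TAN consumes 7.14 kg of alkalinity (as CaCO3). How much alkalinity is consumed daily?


Alkalinity factor: 7.14 kg CaCO3 consumed per kg TAN nitrified
alk = 1.47 kg TAN * 7.14 = 10.4958 kg CaCO3/day

10.4958 kg CaCO3/day


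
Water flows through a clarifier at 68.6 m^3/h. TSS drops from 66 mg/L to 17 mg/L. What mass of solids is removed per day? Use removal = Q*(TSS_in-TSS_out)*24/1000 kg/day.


Concentration drop: TSS_in - TSS_out = 66 - 17 = 49 mg/L
Hourly solids removed = Q * dTSS = 68.6 m^3/h * 49 mg/L = 3361.4 g/h  (m^3/h * mg/L = g/h)
Daily solids removed = 3361.4 * 24 = 80673.6 g/day
Convert g to kg: 80673.6 / 1000 = 80.6736 kg/day

80.6736 kg/day


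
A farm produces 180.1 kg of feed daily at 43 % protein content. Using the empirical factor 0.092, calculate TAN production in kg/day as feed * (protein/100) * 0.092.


Protein in feed = 180.1 * 43/100 = 77.443 kg/day
TAN = protein * 0.092 = 77.443 * 0.092 = 7.124756 kg/day

7.124756 kg/day


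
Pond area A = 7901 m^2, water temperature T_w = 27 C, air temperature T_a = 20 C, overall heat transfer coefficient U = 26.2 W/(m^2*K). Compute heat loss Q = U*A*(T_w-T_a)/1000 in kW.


Temperature difference dT = 27 - 20 = 7 K
Heat loss (W) = U * A * dT = 26.2 * 7901 * 7 = 1449043.4 W
Convert to kW: 1449043.4 / 1000 = 1449.0434 kW

1449.0434 kW


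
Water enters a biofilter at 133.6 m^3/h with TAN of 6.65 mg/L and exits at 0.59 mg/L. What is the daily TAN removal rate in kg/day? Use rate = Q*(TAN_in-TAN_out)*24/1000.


Concentration drop: TAN_in - TAN_out = 6.65 - 0.59 = 6.06 mg/L
Hourly TAN removed = Q * dTAN = 133.6 m^3/h * 6.06 mg/L = 809.616 g/h  (m^3/h * mg/L = g/h)
Daily TAN removed = 809.616 * 24 = 19430.784 g/day
Convert to kg/day: 19430.784 / 1000 = 19.430784 kg/day

19.430784 kg/day


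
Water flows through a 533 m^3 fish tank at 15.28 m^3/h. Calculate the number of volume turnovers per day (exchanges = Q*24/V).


Daily flow volume = 15.28 m^3/h * 24 h = 366.72 m^3/day
Exchanges = daily flow / tank volume = 366.72 / 533 = 0.68803 exchanges/day

0.68803 exchanges/day


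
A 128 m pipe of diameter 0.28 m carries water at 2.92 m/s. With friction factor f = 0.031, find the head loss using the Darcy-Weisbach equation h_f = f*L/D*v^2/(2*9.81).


v^2 = 2.92^2 = 8.5264 m^2/s^2
L/D = 128/0.28 = 457.14286
h_f = f*(L/D)*v^2/(2g) = 0.031 * 457.14286 * 8.5264 / 19.62 = 6.15858 m

6.15858 m


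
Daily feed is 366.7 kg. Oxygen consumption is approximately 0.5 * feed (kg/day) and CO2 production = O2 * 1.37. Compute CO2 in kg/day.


O2 = 366.7 * 0.5 = 183.35
CO2 = 183.35 * 1.37 = 251.1895

251.1895 kg/day


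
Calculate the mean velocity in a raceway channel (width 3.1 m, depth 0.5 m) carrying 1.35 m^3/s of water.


Cross-sectional area = W * d = 3.1 * 0.5 = 1.55 m^2
Velocity = Q / A = 1.35 / 1.55 = 0.870968 m/s

0.870968 m/s


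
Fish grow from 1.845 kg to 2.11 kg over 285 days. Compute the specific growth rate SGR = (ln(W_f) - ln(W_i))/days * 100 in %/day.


ln(W_f) = ln(2.11) = 0.74668795
ln(W_i) = ln(1.845) = 0.61247928
ln(W_f) - ln(W_i) = 0.74668795 - 0.61247928 = 0.13420867
SGR = 0.13420867 / 285 * 100 = 0.0470908 %/day

0.0470908 %/day


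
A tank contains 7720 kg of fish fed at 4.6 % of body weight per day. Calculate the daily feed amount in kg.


Feeding rate fraction = 4.6% / 100 = 0.046
Daily feed = 7720 kg * 0.046 = 355.12 kg/day

355.12 kg/day


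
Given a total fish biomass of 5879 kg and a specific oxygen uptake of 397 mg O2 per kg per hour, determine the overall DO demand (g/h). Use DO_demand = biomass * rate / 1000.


Total O2 consumption (mg/h) = 5879 kg * 397 mg/(kg*h) = 2333963 mg/h
Convert to g/h: 2333963 / 1000 = 2333.963 g/h

2333.963 g/h


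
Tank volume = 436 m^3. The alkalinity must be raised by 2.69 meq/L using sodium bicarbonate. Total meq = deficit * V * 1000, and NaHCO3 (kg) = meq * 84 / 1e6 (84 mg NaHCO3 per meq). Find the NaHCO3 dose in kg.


Tank volume in L = 436 m^3 * 1000 = 436000 L
Total meq required = 2.69 meq/L * 436000 L = 1172840 meq
NaHCO3 mass = 1172840 meq * 84 mg/meq / 1e6 = 98.5186 kg

98.5186 kg


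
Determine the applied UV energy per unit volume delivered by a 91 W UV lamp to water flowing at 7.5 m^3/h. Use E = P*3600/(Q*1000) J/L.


Energy delivered per hour = 91 W * 3600 s = 327600 J/h
Volume treated per hour = 7.5 m^3/h * 1000 = 7500 L/h
dose = 327600 / 7500 = 43.68 J/L

43.68 J/L


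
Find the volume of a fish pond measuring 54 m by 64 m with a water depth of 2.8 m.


Base area = L * W = 54 * 64 = 3456 m^2
Volume = area * depth = 3456 * 2.8 = 9676.8 m^3

9676.8 m^3


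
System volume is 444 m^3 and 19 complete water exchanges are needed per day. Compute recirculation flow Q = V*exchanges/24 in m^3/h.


Daily recirculation volume = 444 m^3 * 19 = 8436 m^3/day
Flow rate Q = daily volume / 24 h = 8436 / 24 = 351.5 m^3/h

351.5 m^3/h


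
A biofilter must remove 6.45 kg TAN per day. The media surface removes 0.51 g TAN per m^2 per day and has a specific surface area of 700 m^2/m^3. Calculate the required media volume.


A = 6.45*1000 / 0.51 = 12647.059 m^2
V = 12647.059 / 700 = 18.0672

18.0672 m^3


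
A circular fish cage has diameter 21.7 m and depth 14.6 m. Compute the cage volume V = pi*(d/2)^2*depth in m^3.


r = d/2 = 21.7/2 = 10.85 m
Base area = pi*r^2 = pi*10.85^2 = 369.83614 m^2
Volume = 369.83614 * 14.6 = 5399.61 m^3

5399.61 m^3


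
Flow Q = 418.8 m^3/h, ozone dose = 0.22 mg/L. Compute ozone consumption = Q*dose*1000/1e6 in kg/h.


O3 demand (mg/h) = Q * dose * 1000 = 418.8 * 0.22 * 1000 = 92136 mg/h
Convert mg to kg: 92136 / 1e6 = 0.092136 kg/h

0.092136 kg/h


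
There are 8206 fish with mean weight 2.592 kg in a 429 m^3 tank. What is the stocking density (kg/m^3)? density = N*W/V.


Total biomass = 8206 fish * 2.592 kg = 21269.952 kg
Density = total biomass / volume = 21269.952 / 429 = 49.5803 kg/m^3

49.5803 kg/m^3


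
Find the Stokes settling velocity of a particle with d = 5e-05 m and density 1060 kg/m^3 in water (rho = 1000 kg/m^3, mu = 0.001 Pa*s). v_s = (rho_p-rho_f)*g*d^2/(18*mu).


Density difference: rho_p - rho_f = 1060 - 1000 = 60 kg/m^3
d^2 = (5e-05)^2 = 2.5e-09 m^2
Numerator = (rho_p - rho_f) * g * d^2 = 60 * 9.81 * 2.5e-09 = 1.4715e-06
Denominator = 18 * mu = 18 * 0.001 = 0.018
v_s = 1.4715e-06 / 0.018 = 8.175e-05 m/s
Check: Re = rho_f * v_s * d / mu = 1000 * 8.175e-05 * 5e-05 / 0.001 = 0.00409 < 1, so Stokes' law applies.

8.175e-05 m/s


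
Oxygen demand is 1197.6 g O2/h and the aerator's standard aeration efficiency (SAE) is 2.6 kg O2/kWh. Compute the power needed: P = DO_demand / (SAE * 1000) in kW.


SAE in g O2/kWh = 2.6 * 1000 = 2600 g/kWh
P = DO_demand / SAE_g = 1197.6 / 2600 = 0.460615 kW

0.460615 kW


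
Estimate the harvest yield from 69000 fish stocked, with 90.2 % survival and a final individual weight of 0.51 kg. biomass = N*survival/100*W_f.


Survivors = 69000 * 90.2/100 = 62238 fish
Harvest biomass = survivors * W_f = 62238 * 0.51 = 31741.38 kg

31741.38 kg


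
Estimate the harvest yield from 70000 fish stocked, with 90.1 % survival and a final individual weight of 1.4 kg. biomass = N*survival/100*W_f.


Survivors = 70000 * 90.1/100 = 63070 fish
Harvest biomass = survivors * W_f = 63070 * 1.4 = 88298 kg

88298 kg


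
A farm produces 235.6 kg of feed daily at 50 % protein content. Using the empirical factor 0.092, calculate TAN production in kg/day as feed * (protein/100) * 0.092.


Protein in feed = 235.6 * 50/100 = 117.8 kg/day
TAN = protein * 0.092 = 117.8 * 0.092 = 10.8376 kg/day

10.8376 kg/day


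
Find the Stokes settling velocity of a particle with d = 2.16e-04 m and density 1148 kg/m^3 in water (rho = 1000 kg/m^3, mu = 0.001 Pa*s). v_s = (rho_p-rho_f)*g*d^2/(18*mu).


Density difference: rho_p - rho_f = 1148 - 1000 = 148 kg/m^3
d^2 = (2.16e-04)^2 = 4.6656e-08 m^2
Numerator = (rho_p - rho_f) * g * d^2 = 148 * 9.81 * 4.6656e-08 = 6.7738913e-05
Denominator = 18 * mu = 18 * 0.001 = 0.018
v_s = 6.7738913e-05 / 0.018 = 0.00376327 m/s
Check: Re = rho_f * v_s * d / mu = 1000 * 0.00376327 * 2.16e-04 / 0.001 = 0.813 < 1, so Stokes' law applies.

0.00376327 m/s


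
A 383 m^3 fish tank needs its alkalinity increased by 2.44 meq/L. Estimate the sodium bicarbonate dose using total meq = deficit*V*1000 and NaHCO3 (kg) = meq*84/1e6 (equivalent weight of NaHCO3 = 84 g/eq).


Tank volume in L = 383 m^3 * 1000 = 383000 L
Total meq required = 2.44 meq/L * 383000 L = 934520 meq
NaHCO3 mass = 934520 meq * 84 mg/meq / 1e6 = 78.4997 kg

78.4997 kg


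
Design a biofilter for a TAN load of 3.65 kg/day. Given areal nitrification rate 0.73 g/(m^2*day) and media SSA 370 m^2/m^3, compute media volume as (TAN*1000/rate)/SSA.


A = 3.65*1000 / 0.73 = 5000 m^2
V = 5000 / 370 = 13.5135

13.5135 m^3


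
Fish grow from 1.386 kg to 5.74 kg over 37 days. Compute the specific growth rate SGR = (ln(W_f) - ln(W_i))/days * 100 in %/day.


ln(W_f) = ln(5.74) = 1.7474592
ln(W_i) = ln(1.386) = 0.3264219
ln(W_f) - ln(W_i) = 1.7474592 - 0.3264219 = 1.4210373
SGR = 1.4210373 / 37 * 100 = 3.84064 %/day

3.84064 %/day


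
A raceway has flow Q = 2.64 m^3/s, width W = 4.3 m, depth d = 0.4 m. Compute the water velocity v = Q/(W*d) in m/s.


Cross-sectional area = W * d = 4.3 * 0.4 = 1.72 m^2
Velocity = Q / A = 2.64 / 1.72 = 1.53488 m/s

1.53488 m/s


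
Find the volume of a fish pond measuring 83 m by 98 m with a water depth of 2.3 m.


Base area = L * W = 83 * 98 = 8134 m^2
Volume = area * depth = 8134 * 2.3 = 18708.2 m^3

18708.2 m^3


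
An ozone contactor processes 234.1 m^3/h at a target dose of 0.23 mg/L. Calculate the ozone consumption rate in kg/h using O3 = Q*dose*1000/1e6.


O3 demand (mg/h) = Q * dose * 1000 = 234.1 * 0.23 * 1000 = 53843 mg/h
Convert mg to kg: 53843 / 1e6 = 0.053843 kg/h

0.053843 kg/h


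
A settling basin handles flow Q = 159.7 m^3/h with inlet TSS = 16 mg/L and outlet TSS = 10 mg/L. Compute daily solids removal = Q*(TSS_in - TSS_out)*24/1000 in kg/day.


Concentration drop: TSS_in - TSS_out = 16 - 10 = 6 mg/L
Hourly solids removed = Q * dTSS = 159.7 m^3/h * 6 mg/L = 958.2 g/h  (m^3/h * mg/L = g/h)
Daily solids removed = 958.2 * 24 = 22996.8 g/day
Convert g to kg: 22996.8 / 1000 = 22.9968 kg/day

22.9968 kg/day


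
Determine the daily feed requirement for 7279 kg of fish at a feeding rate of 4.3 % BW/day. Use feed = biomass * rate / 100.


Feeding rate fraction = 4.3% / 100 = 0.043
Daily feed = 7279 kg * 0.043 = 312.997 kg/day

312.997 kg/day


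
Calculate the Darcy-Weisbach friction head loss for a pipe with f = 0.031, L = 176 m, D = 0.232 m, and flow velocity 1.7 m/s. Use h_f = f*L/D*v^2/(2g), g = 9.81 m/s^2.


v^2 = 1.7^2 = 2.89 m^2/s^2
L/D = 176/0.232 = 758.62069
h_f = f*(L/D)*v^2/(2g) = 0.031 * 758.62069 * 2.89 / 19.62 = 3.46406 m

3.46406 m


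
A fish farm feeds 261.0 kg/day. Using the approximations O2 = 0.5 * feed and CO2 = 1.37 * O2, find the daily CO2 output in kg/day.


O2 = 261.0 * 0.5 = 130.5
CO2 = 130.5 * 1.37 = 178.785

178.785 kg/day


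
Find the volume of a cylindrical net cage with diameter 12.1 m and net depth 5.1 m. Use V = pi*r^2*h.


r = d/2 = 12.1/2 = 6.05 m
Base area = pi*r^2 = pi*6.05^2 = 114.99015 m^2
Volume = 114.99015 * 5.1 = 586.45 m^3

586.45 m^3


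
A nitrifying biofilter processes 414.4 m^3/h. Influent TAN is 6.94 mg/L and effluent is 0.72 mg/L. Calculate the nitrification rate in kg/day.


Concentration drop: TAN_in - TAN_out = 6.94 - 0.72 = 6.22 mg/L
Hourly TAN removed = Q * dTAN = 414.4 m^3/h * 6.22 mg/L = 2577.568 g/h  (m^3/h * mg/L = g/h)
Daily TAN removed = 2577.568 * 24 = 61861.632 g/day
Convert to kg/day: 61861.632 / 1000 = 61.861632 kg/day

61.861632 kg/day


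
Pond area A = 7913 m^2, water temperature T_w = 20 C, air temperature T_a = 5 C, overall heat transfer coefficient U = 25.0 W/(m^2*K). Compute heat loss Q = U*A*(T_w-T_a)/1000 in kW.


Temperature difference dT = 20 - 5 = 15 K
Heat loss (W) = U * A * dT = 25.0 * 7913 * 15 = 2967375 W
Convert to kW: 2967375 / 1000 = 2967.375 kW

2967.375 kW


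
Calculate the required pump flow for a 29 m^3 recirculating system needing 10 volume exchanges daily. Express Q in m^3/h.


Daily recirculation volume = 29 m^3 * 10 = 290 m^3/day
Flow rate Q = daily volume / 24 h = 290 / 24 = 12.0833 m^3/h

12.0833 m^3/h


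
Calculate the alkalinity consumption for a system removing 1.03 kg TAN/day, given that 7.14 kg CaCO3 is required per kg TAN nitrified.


Alkalinity factor: 7.14 kg CaCO3 consumed per kg TAN nitrified
alk = 1.03 kg TAN * 7.14 = 7.3542 kg CaCO3/day

7.3542 kg CaCO3/day


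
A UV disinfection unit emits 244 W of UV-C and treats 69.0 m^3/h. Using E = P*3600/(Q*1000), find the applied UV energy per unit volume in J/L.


Energy delivered per hour = 244 W * 3600 s = 878400 J/h
Volume treated per hour = 69.0 m^3/h * 1000 = 69000 L/h
dose = 878400 / 69000 = 12.7304 J/L

12.7304 J/L


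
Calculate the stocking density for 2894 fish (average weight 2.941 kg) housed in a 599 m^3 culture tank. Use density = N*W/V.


Total biomass = 2894 fish * 2.941 kg = 8511.254 kg
Density = total biomass / volume = 8511.254 / 599 = 14.2091 kg/m^3

14.2091 kg/m^3


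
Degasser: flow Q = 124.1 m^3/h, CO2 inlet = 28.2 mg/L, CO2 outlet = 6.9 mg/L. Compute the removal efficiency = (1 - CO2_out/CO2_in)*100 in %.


CO2_out / CO2_in = 6.9 / 28.2 = 0.24468085
Fraction remaining = 0.24468085
efficiency = (1 - 0.24468085) * 100 = 75.5319 %

75.5319 %


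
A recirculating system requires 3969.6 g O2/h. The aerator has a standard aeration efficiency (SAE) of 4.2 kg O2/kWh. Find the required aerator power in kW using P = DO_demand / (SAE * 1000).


SAE in g O2/kWh = 4.2 * 1000 = 4200 g/kWh
P = DO_demand / SAE_g = 3969.6 / 4200 = 0.945143 kW

0.945143 kW


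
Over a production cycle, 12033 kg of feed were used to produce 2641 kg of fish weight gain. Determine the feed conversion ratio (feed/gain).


FCR = feed consumed / weight gained
FCR = 12033 kg / 2641 kg = 4.55623

4.55623


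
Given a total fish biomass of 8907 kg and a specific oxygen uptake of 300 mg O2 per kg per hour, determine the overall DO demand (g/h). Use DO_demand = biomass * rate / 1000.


Total O2 consumption (mg/h) = 8907 kg * 300 mg/(kg*h) = 2672100 mg/h
Convert to g/h: 2672100 / 1000 = 2672.1 g/h

2672.1 g/h


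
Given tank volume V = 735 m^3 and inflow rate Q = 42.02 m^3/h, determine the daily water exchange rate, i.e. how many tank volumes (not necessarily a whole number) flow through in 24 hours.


Daily flow volume = 42.02 m^3/h * 24 h = 1008.48 m^3/day
Exchanges = daily flow / tank volume = 1008.48 / 735 = 1.37208 exchanges/day

1.37208 exchanges/day


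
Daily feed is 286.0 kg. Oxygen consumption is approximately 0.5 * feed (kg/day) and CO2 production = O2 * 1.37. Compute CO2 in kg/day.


O2 = 286.0 * 0.5 = 143
CO2 = 143 * 1.37 = 195.91

195.91 kg/day


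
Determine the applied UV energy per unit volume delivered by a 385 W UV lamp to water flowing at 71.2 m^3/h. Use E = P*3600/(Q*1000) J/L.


Energy delivered per hour = 385 W * 3600 s = 1386000 J/h
Volume treated per hour = 71.2 m^3/h * 1000 = 71200 L/h
dose = 1386000 / 71200 = 19.4663 J/L

19.4663 J/L


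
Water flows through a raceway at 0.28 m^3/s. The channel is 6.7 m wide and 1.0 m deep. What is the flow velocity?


Cross-sectional area = W * d = 6.7 * 1.0 = 6.7 m^2
Velocity = Q / A = 0.28 / 6.7 = 0.041791 m/s

0.041791 m/s


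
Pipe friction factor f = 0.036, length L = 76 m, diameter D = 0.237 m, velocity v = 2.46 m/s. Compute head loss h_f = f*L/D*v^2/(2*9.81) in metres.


v^2 = 2.46^2 = 6.0516 m^2/s^2
L/D = 76/0.237 = 320.67511
h_f = f*(L/D)*v^2/(2g) = 0.036 * 320.67511 * 6.0516 / 19.62 = 3.56073 m

3.56073 m


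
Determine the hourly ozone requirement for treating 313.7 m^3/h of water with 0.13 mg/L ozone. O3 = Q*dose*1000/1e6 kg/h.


O3 demand (mg/h) = Q * dose * 1000 = 313.7 * 0.13 * 1000 = 40781 mg/h
Convert mg to kg: 40781 / 1e6 = 0.040781 kg/h

0.040781 kg/h


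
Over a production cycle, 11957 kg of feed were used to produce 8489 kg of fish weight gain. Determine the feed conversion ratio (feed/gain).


FCR = feed consumed / weight gained
FCR = 11957 kg / 8489 kg = 1.40853

1.40853


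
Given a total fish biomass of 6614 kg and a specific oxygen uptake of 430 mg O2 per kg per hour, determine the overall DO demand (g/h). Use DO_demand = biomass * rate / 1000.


Total O2 consumption (mg/h) = 6614 kg * 430 mg/(kg*h) = 2844020 mg/h
Convert to g/h: 2844020 / 1000 = 2844.02 g/h

2844.02 g/h


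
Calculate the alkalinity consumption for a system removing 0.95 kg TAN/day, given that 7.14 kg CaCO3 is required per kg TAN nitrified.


Alkalinity factor: 7.14 kg CaCO3 consumed per kg TAN nitrified
alk = 0.95 kg TAN * 7.14 = 6.783 kg CaCO3/day

6.783 kg CaCO3/day


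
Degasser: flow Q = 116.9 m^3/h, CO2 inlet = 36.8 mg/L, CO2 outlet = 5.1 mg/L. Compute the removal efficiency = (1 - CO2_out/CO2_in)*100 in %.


CO2_out / CO2_in = 5.1 / 36.8 = 0.13858696
Fraction remaining = 0.13858696
efficiency = (1 - 0.13858696) * 100 = 86.1413 %

86.1413 %


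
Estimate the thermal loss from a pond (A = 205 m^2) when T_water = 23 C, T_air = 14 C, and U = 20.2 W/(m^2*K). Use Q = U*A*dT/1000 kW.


Temperature difference dT = 23 - 14 = 9 K
Heat loss (W) = U * A * dT = 20.2 * 205 * 9 = 37269 W
Convert to kW: 37269 / 1000 = 37.269 kW

37.269 kW


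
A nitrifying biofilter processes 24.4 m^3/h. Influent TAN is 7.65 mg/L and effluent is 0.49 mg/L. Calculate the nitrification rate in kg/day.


Concentration drop: TAN_in - TAN_out = 7.65 - 0.49 = 7.16 mg/L
Hourly TAN removed = Q * dTAN = 24.4 m^3/h * 7.16 mg/L = 174.704 g/h  (m^3/h * mg/L = g/h)
Daily TAN removed = 174.704 * 24 = 4192.896 g/day
Convert to kg/day: 4192.896 / 1000 = 4.192896 kg/day

4.192896 kg/day


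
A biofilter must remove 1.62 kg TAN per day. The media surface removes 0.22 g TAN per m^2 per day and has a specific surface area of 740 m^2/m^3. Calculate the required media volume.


A = 1.62*1000 / 0.22 = 7363.6364 m^2
V = 7363.6364 / 740 = 9.95086

9.95086 m^3


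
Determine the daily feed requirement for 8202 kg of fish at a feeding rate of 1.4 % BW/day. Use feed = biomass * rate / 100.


Feeding rate fraction = 1.4% / 100 = 0.014
Daily feed = 8202 kg * 0.014 = 114.828 kg/day

114.828 kg/day


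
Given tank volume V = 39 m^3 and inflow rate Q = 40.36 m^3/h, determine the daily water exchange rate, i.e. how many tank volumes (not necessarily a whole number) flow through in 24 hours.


Daily flow volume = 40.36 m^3/h * 24 h = 968.64 m^3/day
Exchanges = daily flow / tank volume = 968.64 / 39 = 24.8369 exchanges/day

24.8369 exchanges/day


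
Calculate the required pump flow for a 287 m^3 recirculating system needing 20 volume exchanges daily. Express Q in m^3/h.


Daily recirculation volume = 287 m^3 * 20 = 5740 m^3/day
Flow rate Q = daily volume / 24 h = 5740 / 24 = 239.167 m^3/h

239.167 m^3/h


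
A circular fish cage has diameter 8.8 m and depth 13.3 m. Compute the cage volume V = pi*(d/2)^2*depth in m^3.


r = d/2 = 8.8/2 = 4.4 m
Base area = pi*r^2 = pi*4.4^2 = 60.821234 m^2
Volume = 60.821234 * 13.3 = 808.922 m^3

808.922 m^3


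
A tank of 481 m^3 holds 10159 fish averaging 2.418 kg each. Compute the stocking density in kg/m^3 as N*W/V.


Total biomass = 10159 fish * 2.418 kg = 24564.462 kg
Density = total biomass / volume = 24564.462 / 481 = 51.0696 kg/m^3

51.0696 kg/m^3


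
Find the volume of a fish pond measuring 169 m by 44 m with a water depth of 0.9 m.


Base area = L * W = 169 * 44 = 7436 m^2
Volume = area * depth = 7436 * 0.9 = 6692.4 m^3

6692.4 m^3


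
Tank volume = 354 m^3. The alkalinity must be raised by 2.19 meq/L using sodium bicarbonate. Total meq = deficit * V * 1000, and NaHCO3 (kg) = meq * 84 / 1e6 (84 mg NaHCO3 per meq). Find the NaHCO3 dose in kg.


Tank volume in L = 354 m^3 * 1000 = 354000 L
Total meq required = 2.19 meq/L * 354000 L = 775260 meq
NaHCO3 mass = 775260 meq * 84 mg/meq / 1e6 = 65.1218 kg

65.1218 kg


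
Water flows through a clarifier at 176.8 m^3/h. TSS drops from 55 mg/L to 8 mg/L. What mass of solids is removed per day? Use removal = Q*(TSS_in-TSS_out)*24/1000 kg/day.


Concentration drop: TSS_in - TSS_out = 55 - 8 = 47 mg/L
Hourly solids removed = Q * dTSS = 176.8 m^3/h * 47 mg/L = 8309.6 g/h  (m^3/h * mg/L = g/h)
Daily solids removed = 8309.6 * 24 = 199430.4 g/day
Convert g to kg: 199430.4 / 1000 = 199.4304 kg/day

199.4304 kg/day


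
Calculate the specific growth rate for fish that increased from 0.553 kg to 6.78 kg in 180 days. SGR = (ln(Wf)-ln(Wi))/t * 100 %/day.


ln(W_f) = ln(6.78) = 1.9139771
ln(W_i) = ln(0.553) = -0.59239728
ln(W_f) - ln(W_i) = 1.9139771 - -0.59239728 = 2.5063744
SGR = 2.5063744 / 180 * 100 = 1.39243 %/day

1.39243 %/day


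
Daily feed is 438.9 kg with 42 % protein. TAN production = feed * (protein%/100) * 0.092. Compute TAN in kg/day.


Protein in feed = 438.9 * 42/100 = 184.338 kg/day
TAN = protein * 0.092 = 184.338 * 0.092 = 16.959096 kg/day

16.959096 kg/day


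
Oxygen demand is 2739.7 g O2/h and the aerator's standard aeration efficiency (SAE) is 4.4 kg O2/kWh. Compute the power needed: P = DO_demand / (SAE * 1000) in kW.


SAE in g O2/kWh = 4.4 * 1000 = 4400 g/kWh
P = DO_demand / SAE_g = 2739.7 / 4400 = 0.622659 kW

0.622659 kW


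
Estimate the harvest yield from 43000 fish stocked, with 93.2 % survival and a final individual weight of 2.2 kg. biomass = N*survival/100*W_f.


Survivors = 43000 * 93.2/100 = 40076 fish
Harvest biomass = survivors * W_f = 40076 * 2.2 = 88167.2 kg

88167.2 kg


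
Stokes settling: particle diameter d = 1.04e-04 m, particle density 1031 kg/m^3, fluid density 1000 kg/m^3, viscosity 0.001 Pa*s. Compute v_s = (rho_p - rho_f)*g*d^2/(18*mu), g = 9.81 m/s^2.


Density difference: rho_p - rho_f = 1031 - 1000 = 31 kg/m^3
d^2 = (1.04e-04)^2 = 1.0816e-08 m^2
Numerator = (rho_p - rho_f) * g * d^2 = 31 * 9.81 * 1.0816e-08 = 3.2892538e-06
Denominator = 18 * mu = 18 * 0.001 = 0.018
v_s = 3.2892538e-06 / 0.018 = 1.82736e-04 m/s
Check: Re = rho_f * v_s * d / mu = 1000 * 1.82736e-04 * 1.04e-04 / 0.001 = 0.019 < 1, so Stokes' law applies.

1.82736e-04 m/s


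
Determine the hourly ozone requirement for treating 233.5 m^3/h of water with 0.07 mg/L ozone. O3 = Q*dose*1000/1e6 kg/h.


O3 demand (mg/h) = Q * dose * 1000 = 233.5 * 0.07 * 1000 = 16345 mg/h
Convert mg to kg: 16345 / 1e6 = 0.016345 kg/h

0.016345 kg/h


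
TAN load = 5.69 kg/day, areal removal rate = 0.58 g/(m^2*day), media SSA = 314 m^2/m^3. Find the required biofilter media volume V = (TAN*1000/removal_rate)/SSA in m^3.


A = 5.69*1000 / 0.58 = 9810.3448 m^2
V = 9810.3448 / 314 = 31.2431

31.2431 m^3


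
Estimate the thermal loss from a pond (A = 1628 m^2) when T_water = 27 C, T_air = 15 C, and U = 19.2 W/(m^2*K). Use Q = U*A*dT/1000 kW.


Temperature difference dT = 27 - 15 = 12 K
Heat loss (W) = U * A * dT = 19.2 * 1628 * 12 = 375091.2 W
Convert to kW: 375091.2 / 1000 = 375.0912 kW

375.0912 kW


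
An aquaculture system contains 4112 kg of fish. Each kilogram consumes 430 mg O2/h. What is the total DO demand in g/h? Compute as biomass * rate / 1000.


Total O2 consumption (mg/h) = 4112 kg * 430 mg/(kg*h) = 1768160 mg/h
Convert to g/h: 1768160 / 1000 = 1768.16 g/h

1768.16 g/h


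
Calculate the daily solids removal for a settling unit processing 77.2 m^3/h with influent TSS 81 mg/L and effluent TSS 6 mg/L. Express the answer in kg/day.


Concentration drop: TSS_in - TSS_out = 81 - 6 = 75 mg/L
Hourly solids removed = Q * dTSS = 77.2 m^3/h * 75 mg/L = 5790 g/h  (m^3/h * mg/L = g/h)
Daily solids removed = 5790 * 24 = 138960 g/day
Convert g to kg: 138960 / 1000 = 138.96 kg/day

138.96 kg/day


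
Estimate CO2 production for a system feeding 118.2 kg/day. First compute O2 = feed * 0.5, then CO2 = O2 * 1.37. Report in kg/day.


O2 = 118.2 * 0.5 = 59.1
CO2 = 59.1 * 1.37 = 80.967

80.967 kg/day


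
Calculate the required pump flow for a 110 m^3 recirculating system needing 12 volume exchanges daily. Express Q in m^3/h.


Daily recirculation volume = 110 m^3 * 12 = 1320 m^3/day
Flow rate Q = daily volume / 24 h = 1320 / 24 = 55 m^3/h

55 m^3/h
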